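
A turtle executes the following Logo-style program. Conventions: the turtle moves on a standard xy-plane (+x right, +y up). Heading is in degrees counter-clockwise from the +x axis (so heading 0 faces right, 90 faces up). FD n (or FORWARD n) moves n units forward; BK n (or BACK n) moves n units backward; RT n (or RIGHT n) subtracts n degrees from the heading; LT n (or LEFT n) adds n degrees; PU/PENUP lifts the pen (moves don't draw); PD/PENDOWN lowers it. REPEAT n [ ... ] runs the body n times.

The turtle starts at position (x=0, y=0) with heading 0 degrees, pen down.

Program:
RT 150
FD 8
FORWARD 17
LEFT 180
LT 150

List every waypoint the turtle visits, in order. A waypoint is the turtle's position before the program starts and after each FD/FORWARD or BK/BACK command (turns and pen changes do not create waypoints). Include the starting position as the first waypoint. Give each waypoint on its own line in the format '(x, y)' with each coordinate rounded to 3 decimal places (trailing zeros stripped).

Answer: (0, 0)
(-6.928, -4)
(-21.651, -12.5)

Derivation:
Executing turtle program step by step:
Start: pos=(0,0), heading=0, pen down
RT 150: heading 0 -> 210
FD 8: (0,0) -> (-6.928,-4) [heading=210, draw]
FD 17: (-6.928,-4) -> (-21.651,-12.5) [heading=210, draw]
LT 180: heading 210 -> 30
LT 150: heading 30 -> 180
Final: pos=(-21.651,-12.5), heading=180, 2 segment(s) drawn
Waypoints (3 total):
(0, 0)
(-6.928, -4)
(-21.651, -12.5)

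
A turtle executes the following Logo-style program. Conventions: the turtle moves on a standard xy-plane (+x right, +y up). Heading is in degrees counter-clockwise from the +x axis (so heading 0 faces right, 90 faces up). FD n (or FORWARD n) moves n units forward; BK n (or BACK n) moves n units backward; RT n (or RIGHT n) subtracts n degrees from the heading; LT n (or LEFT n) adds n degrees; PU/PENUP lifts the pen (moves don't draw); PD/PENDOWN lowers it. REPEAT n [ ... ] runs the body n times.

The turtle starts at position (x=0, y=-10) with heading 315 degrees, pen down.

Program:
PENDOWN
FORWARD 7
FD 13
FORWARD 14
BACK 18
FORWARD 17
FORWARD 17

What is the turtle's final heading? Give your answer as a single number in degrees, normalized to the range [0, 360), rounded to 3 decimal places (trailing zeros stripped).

Answer: 315

Derivation:
Executing turtle program step by step:
Start: pos=(0,-10), heading=315, pen down
PD: pen down
FD 7: (0,-10) -> (4.95,-14.95) [heading=315, draw]
FD 13: (4.95,-14.95) -> (14.142,-24.142) [heading=315, draw]
FD 14: (14.142,-24.142) -> (24.042,-34.042) [heading=315, draw]
BK 18: (24.042,-34.042) -> (11.314,-21.314) [heading=315, draw]
FD 17: (11.314,-21.314) -> (23.335,-33.335) [heading=315, draw]
FD 17: (23.335,-33.335) -> (35.355,-45.355) [heading=315, draw]
Final: pos=(35.355,-45.355), heading=315, 6 segment(s) drawn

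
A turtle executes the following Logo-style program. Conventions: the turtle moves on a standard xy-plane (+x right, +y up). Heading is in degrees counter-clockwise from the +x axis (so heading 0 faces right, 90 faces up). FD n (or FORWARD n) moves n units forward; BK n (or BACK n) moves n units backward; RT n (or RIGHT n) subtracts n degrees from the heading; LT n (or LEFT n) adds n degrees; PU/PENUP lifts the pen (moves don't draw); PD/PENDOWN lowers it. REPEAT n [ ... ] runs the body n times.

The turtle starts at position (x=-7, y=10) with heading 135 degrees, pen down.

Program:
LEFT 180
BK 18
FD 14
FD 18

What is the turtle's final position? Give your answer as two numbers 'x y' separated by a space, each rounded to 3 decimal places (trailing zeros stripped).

Answer: 2.899 0.101

Derivation:
Executing turtle program step by step:
Start: pos=(-7,10), heading=135, pen down
LT 180: heading 135 -> 315
BK 18: (-7,10) -> (-19.728,22.728) [heading=315, draw]
FD 14: (-19.728,22.728) -> (-9.828,12.828) [heading=315, draw]
FD 18: (-9.828,12.828) -> (2.899,0.101) [heading=315, draw]
Final: pos=(2.899,0.101), heading=315, 3 segment(s) drawn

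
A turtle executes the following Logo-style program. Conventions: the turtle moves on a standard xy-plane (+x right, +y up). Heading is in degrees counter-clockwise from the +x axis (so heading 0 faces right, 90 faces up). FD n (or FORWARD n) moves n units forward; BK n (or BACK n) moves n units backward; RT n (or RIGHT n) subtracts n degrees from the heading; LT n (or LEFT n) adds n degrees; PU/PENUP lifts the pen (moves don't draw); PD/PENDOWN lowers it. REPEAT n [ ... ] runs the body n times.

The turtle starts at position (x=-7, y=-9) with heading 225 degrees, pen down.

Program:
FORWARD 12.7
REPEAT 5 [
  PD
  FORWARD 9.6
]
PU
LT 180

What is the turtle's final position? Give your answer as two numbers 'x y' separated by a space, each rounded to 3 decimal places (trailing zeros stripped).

Answer: -49.921 -51.921

Derivation:
Executing turtle program step by step:
Start: pos=(-7,-9), heading=225, pen down
FD 12.7: (-7,-9) -> (-15.98,-17.98) [heading=225, draw]
REPEAT 5 [
  -- iteration 1/5 --
  PD: pen down
  FD 9.6: (-15.98,-17.98) -> (-22.768,-24.768) [heading=225, draw]
  -- iteration 2/5 --
  PD: pen down
  FD 9.6: (-22.768,-24.768) -> (-29.557,-31.557) [heading=225, draw]
  -- iteration 3/5 --
  PD: pen down
  FD 9.6: (-29.557,-31.557) -> (-36.345,-38.345) [heading=225, draw]
  -- iteration 4/5 --
  PD: pen down
  FD 9.6: (-36.345,-38.345) -> (-43.133,-45.133) [heading=225, draw]
  -- iteration 5/5 --
  PD: pen down
  FD 9.6: (-43.133,-45.133) -> (-49.921,-51.921) [heading=225, draw]
]
PU: pen up
LT 180: heading 225 -> 45
Final: pos=(-49.921,-51.921), heading=45, 6 segment(s) drawn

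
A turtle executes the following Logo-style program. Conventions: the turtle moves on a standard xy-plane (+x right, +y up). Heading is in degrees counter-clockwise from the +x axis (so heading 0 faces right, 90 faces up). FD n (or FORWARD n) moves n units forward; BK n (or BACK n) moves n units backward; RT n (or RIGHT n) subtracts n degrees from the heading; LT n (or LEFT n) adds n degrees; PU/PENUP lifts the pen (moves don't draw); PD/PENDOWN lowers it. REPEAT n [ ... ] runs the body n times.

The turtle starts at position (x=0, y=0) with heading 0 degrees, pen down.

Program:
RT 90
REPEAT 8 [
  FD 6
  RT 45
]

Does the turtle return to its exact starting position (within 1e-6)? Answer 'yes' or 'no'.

Answer: yes

Derivation:
Executing turtle program step by step:
Start: pos=(0,0), heading=0, pen down
RT 90: heading 0 -> 270
REPEAT 8 [
  -- iteration 1/8 --
  FD 6: (0,0) -> (0,-6) [heading=270, draw]
  RT 45: heading 270 -> 225
  -- iteration 2/8 --
  FD 6: (0,-6) -> (-4.243,-10.243) [heading=225, draw]
  RT 45: heading 225 -> 180
  -- iteration 3/8 --
  FD 6: (-4.243,-10.243) -> (-10.243,-10.243) [heading=180, draw]
  RT 45: heading 180 -> 135
  -- iteration 4/8 --
  FD 6: (-10.243,-10.243) -> (-14.485,-6) [heading=135, draw]
  RT 45: heading 135 -> 90
  -- iteration 5/8 --
  FD 6: (-14.485,-6) -> (-14.485,0) [heading=90, draw]
  RT 45: heading 90 -> 45
  -- iteration 6/8 --
  FD 6: (-14.485,0) -> (-10.243,4.243) [heading=45, draw]
  RT 45: heading 45 -> 0
  -- iteration 7/8 --
  FD 6: (-10.243,4.243) -> (-4.243,4.243) [heading=0, draw]
  RT 45: heading 0 -> 315
  -- iteration 8/8 --
  FD 6: (-4.243,4.243) -> (0,0) [heading=315, draw]
  RT 45: heading 315 -> 270
]
Final: pos=(0,0), heading=270, 8 segment(s) drawn

Start position: (0, 0)
Final position: (0, 0)
Distance = 0; < 1e-6 -> CLOSED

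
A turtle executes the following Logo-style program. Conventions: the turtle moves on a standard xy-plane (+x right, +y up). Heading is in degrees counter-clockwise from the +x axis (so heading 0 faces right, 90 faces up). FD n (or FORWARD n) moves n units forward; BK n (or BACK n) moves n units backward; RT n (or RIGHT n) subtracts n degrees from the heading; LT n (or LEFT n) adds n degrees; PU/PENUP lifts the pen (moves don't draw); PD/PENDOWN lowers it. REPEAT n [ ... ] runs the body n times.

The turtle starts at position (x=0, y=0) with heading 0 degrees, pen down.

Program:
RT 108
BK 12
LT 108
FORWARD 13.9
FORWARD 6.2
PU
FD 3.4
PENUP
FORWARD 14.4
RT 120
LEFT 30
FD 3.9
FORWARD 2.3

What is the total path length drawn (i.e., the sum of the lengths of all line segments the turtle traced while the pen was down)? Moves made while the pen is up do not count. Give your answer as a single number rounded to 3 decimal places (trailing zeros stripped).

Answer: 32.1

Derivation:
Executing turtle program step by step:
Start: pos=(0,0), heading=0, pen down
RT 108: heading 0 -> 252
BK 12: (0,0) -> (3.708,11.413) [heading=252, draw]
LT 108: heading 252 -> 0
FD 13.9: (3.708,11.413) -> (17.608,11.413) [heading=0, draw]
FD 6.2: (17.608,11.413) -> (23.808,11.413) [heading=0, draw]
PU: pen up
FD 3.4: (23.808,11.413) -> (27.208,11.413) [heading=0, move]
PU: pen up
FD 14.4: (27.208,11.413) -> (41.608,11.413) [heading=0, move]
RT 120: heading 0 -> 240
LT 30: heading 240 -> 270
FD 3.9: (41.608,11.413) -> (41.608,7.513) [heading=270, move]
FD 2.3: (41.608,7.513) -> (41.608,5.213) [heading=270, move]
Final: pos=(41.608,5.213), heading=270, 3 segment(s) drawn

Segment lengths:
  seg 1: (0,0) -> (3.708,11.413), length = 12
  seg 2: (3.708,11.413) -> (17.608,11.413), length = 13.9
  seg 3: (17.608,11.413) -> (23.808,11.413), length = 6.2
Total = 32.1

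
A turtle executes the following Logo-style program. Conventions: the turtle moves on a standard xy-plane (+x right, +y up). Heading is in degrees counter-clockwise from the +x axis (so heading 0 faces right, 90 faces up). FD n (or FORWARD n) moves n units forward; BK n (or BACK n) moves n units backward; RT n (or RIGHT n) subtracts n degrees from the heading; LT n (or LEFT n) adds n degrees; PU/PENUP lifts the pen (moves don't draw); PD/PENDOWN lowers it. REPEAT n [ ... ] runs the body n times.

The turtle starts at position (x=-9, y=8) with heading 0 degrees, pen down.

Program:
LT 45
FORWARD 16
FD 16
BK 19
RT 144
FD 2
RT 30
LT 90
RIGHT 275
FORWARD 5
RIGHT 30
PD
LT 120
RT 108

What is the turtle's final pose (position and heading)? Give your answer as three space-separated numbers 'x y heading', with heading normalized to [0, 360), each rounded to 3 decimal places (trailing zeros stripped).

Executing turtle program step by step:
Start: pos=(-9,8), heading=0, pen down
LT 45: heading 0 -> 45
FD 16: (-9,8) -> (2.314,19.314) [heading=45, draw]
FD 16: (2.314,19.314) -> (13.627,30.627) [heading=45, draw]
BK 19: (13.627,30.627) -> (0.192,17.192) [heading=45, draw]
RT 144: heading 45 -> 261
FD 2: (0.192,17.192) -> (-0.12,15.217) [heading=261, draw]
RT 30: heading 261 -> 231
LT 90: heading 231 -> 321
RT 275: heading 321 -> 46
FD 5: (-0.12,15.217) -> (3.353,18.814) [heading=46, draw]
RT 30: heading 46 -> 16
PD: pen down
LT 120: heading 16 -> 136
RT 108: heading 136 -> 28
Final: pos=(3.353,18.814), heading=28, 5 segment(s) drawn

Answer: 3.353 18.814 28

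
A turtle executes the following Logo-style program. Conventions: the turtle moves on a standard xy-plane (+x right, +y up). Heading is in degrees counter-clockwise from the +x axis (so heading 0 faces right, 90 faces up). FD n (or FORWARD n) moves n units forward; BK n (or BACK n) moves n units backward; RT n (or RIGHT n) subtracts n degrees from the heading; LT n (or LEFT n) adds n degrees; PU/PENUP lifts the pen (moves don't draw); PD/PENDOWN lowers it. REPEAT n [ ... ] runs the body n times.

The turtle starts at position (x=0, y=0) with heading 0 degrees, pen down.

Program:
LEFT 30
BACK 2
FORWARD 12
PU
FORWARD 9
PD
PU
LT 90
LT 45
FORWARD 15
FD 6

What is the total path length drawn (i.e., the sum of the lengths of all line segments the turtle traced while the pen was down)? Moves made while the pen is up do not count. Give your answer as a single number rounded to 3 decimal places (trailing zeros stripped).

Executing turtle program step by step:
Start: pos=(0,0), heading=0, pen down
LT 30: heading 0 -> 30
BK 2: (0,0) -> (-1.732,-1) [heading=30, draw]
FD 12: (-1.732,-1) -> (8.66,5) [heading=30, draw]
PU: pen up
FD 9: (8.66,5) -> (16.454,9.5) [heading=30, move]
PD: pen down
PU: pen up
LT 90: heading 30 -> 120
LT 45: heading 120 -> 165
FD 15: (16.454,9.5) -> (1.966,13.382) [heading=165, move]
FD 6: (1.966,13.382) -> (-3.83,14.935) [heading=165, move]
Final: pos=(-3.83,14.935), heading=165, 2 segment(s) drawn

Segment lengths:
  seg 1: (0,0) -> (-1.732,-1), length = 2
  seg 2: (-1.732,-1) -> (8.66,5), length = 12
Total = 14

Answer: 14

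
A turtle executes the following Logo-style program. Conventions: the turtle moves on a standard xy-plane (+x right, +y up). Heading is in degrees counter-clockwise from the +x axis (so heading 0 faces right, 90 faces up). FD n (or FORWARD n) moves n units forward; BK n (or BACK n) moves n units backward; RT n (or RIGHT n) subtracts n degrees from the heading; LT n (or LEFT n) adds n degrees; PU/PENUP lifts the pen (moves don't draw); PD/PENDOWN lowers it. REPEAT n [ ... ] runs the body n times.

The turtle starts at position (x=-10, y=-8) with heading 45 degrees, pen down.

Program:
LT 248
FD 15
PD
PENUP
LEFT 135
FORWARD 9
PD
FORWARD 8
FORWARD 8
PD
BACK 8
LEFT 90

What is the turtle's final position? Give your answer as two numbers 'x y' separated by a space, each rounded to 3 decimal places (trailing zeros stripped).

Answer: 2.229 -6.045

Derivation:
Executing turtle program step by step:
Start: pos=(-10,-8), heading=45, pen down
LT 248: heading 45 -> 293
FD 15: (-10,-8) -> (-4.139,-21.808) [heading=293, draw]
PD: pen down
PU: pen up
LT 135: heading 293 -> 68
FD 9: (-4.139,-21.808) -> (-0.768,-13.463) [heading=68, move]
PD: pen down
FD 8: (-0.768,-13.463) -> (2.229,-6.045) [heading=68, draw]
FD 8: (2.229,-6.045) -> (5.226,1.372) [heading=68, draw]
PD: pen down
BK 8: (5.226,1.372) -> (2.229,-6.045) [heading=68, draw]
LT 90: heading 68 -> 158
Final: pos=(2.229,-6.045), heading=158, 4 segment(s) drawn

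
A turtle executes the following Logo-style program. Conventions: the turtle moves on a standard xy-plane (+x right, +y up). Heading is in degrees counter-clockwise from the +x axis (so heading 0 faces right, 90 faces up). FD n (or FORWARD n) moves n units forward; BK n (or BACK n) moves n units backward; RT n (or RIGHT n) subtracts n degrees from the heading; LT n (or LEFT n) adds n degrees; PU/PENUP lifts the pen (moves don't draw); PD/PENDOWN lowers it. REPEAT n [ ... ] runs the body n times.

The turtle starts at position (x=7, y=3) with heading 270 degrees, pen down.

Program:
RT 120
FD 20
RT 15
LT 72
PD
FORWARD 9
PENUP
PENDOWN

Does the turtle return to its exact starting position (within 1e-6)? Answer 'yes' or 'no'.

Answer: no

Derivation:
Executing turtle program step by step:
Start: pos=(7,3), heading=270, pen down
RT 120: heading 270 -> 150
FD 20: (7,3) -> (-10.321,13) [heading=150, draw]
RT 15: heading 150 -> 135
LT 72: heading 135 -> 207
PD: pen down
FD 9: (-10.321,13) -> (-18.34,8.914) [heading=207, draw]
PU: pen up
PD: pen down
Final: pos=(-18.34,8.914), heading=207, 2 segment(s) drawn

Start position: (7, 3)
Final position: (-18.34, 8.914)
Distance = 26.021; >= 1e-6 -> NOT closed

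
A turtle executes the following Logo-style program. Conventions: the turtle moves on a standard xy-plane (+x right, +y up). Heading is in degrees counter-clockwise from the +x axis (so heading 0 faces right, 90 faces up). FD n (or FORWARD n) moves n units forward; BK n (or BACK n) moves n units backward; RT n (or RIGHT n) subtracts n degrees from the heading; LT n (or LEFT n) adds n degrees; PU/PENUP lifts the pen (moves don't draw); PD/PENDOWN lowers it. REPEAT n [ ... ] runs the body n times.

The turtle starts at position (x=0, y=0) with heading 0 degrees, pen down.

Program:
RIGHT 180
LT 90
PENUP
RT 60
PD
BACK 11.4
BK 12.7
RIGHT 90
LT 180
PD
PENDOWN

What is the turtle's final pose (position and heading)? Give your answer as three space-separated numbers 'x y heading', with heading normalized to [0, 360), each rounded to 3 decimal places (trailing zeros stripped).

Executing turtle program step by step:
Start: pos=(0,0), heading=0, pen down
RT 180: heading 0 -> 180
LT 90: heading 180 -> 270
PU: pen up
RT 60: heading 270 -> 210
PD: pen down
BK 11.4: (0,0) -> (9.873,5.7) [heading=210, draw]
BK 12.7: (9.873,5.7) -> (20.871,12.05) [heading=210, draw]
RT 90: heading 210 -> 120
LT 180: heading 120 -> 300
PD: pen down
PD: pen down
Final: pos=(20.871,12.05), heading=300, 2 segment(s) drawn

Answer: 20.871 12.05 300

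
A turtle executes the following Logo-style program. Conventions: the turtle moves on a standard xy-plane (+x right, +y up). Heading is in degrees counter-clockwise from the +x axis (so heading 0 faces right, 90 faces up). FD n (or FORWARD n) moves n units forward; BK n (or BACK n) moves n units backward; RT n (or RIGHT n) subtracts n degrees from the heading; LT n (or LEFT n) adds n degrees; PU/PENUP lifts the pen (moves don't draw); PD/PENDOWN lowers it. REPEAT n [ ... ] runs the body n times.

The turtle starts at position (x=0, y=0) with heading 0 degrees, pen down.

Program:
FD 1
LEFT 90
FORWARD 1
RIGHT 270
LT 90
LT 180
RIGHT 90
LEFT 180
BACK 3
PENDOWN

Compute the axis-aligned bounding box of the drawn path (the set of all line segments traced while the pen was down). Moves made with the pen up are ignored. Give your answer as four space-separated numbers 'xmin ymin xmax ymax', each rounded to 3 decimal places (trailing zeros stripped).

Executing turtle program step by step:
Start: pos=(0,0), heading=0, pen down
FD 1: (0,0) -> (1,0) [heading=0, draw]
LT 90: heading 0 -> 90
FD 1: (1,0) -> (1,1) [heading=90, draw]
RT 270: heading 90 -> 180
LT 90: heading 180 -> 270
LT 180: heading 270 -> 90
RT 90: heading 90 -> 0
LT 180: heading 0 -> 180
BK 3: (1,1) -> (4,1) [heading=180, draw]
PD: pen down
Final: pos=(4,1), heading=180, 3 segment(s) drawn

Segment endpoints: x in {0, 1, 4}, y in {0, 1, 1}
xmin=0, ymin=0, xmax=4, ymax=1

Answer: 0 0 4 1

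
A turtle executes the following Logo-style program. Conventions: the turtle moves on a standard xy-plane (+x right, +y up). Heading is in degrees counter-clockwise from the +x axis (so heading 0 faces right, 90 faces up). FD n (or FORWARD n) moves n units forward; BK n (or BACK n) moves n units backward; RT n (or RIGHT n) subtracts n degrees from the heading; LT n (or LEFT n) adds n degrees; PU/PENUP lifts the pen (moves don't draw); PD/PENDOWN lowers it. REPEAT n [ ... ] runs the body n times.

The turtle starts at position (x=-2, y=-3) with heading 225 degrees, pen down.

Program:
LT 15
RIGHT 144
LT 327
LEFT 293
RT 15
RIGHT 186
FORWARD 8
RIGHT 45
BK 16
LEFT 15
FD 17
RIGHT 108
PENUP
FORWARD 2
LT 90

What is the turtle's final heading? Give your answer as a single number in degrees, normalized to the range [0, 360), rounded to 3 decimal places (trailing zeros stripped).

Answer: 107

Derivation:
Executing turtle program step by step:
Start: pos=(-2,-3), heading=225, pen down
LT 15: heading 225 -> 240
RT 144: heading 240 -> 96
LT 327: heading 96 -> 63
LT 293: heading 63 -> 356
RT 15: heading 356 -> 341
RT 186: heading 341 -> 155
FD 8: (-2,-3) -> (-9.25,0.381) [heading=155, draw]
RT 45: heading 155 -> 110
BK 16: (-9.25,0.381) -> (-3.778,-14.654) [heading=110, draw]
LT 15: heading 110 -> 125
FD 17: (-3.778,-14.654) -> (-13.529,-0.729) [heading=125, draw]
RT 108: heading 125 -> 17
PU: pen up
FD 2: (-13.529,-0.729) -> (-11.616,-0.144) [heading=17, move]
LT 90: heading 17 -> 107
Final: pos=(-11.616,-0.144), heading=107, 3 segment(s) drawn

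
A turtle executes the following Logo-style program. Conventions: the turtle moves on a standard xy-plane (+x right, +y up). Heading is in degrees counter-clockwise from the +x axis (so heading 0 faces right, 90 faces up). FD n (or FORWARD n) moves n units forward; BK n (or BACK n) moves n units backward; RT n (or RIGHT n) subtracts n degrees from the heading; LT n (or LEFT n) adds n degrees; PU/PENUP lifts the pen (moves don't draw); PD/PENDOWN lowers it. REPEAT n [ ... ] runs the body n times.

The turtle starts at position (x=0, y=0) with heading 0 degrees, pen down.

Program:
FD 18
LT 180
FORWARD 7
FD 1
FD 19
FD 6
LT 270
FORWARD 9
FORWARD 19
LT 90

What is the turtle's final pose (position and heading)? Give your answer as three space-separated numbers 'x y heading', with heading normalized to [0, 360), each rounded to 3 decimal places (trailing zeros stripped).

Answer: -15 28 180

Derivation:
Executing turtle program step by step:
Start: pos=(0,0), heading=0, pen down
FD 18: (0,0) -> (18,0) [heading=0, draw]
LT 180: heading 0 -> 180
FD 7: (18,0) -> (11,0) [heading=180, draw]
FD 1: (11,0) -> (10,0) [heading=180, draw]
FD 19: (10,0) -> (-9,0) [heading=180, draw]
FD 6: (-9,0) -> (-15,0) [heading=180, draw]
LT 270: heading 180 -> 90
FD 9: (-15,0) -> (-15,9) [heading=90, draw]
FD 19: (-15,9) -> (-15,28) [heading=90, draw]
LT 90: heading 90 -> 180
Final: pos=(-15,28), heading=180, 7 segment(s) drawn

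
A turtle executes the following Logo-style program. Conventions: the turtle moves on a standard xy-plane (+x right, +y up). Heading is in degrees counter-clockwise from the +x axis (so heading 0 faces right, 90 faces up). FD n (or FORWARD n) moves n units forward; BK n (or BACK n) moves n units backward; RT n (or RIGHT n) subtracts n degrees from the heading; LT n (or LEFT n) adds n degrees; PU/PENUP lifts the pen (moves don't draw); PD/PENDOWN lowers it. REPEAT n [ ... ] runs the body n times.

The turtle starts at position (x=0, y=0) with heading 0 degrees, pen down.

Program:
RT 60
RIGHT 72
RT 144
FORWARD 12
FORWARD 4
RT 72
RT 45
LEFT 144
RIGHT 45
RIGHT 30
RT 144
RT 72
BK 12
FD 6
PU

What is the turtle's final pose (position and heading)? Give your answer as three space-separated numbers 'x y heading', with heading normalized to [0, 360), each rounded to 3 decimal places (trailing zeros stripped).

Answer: 7.672 15.912 180

Derivation:
Executing turtle program step by step:
Start: pos=(0,0), heading=0, pen down
RT 60: heading 0 -> 300
RT 72: heading 300 -> 228
RT 144: heading 228 -> 84
FD 12: (0,0) -> (1.254,11.934) [heading=84, draw]
FD 4: (1.254,11.934) -> (1.672,15.912) [heading=84, draw]
RT 72: heading 84 -> 12
RT 45: heading 12 -> 327
LT 144: heading 327 -> 111
RT 45: heading 111 -> 66
RT 30: heading 66 -> 36
RT 144: heading 36 -> 252
RT 72: heading 252 -> 180
BK 12: (1.672,15.912) -> (13.672,15.912) [heading=180, draw]
FD 6: (13.672,15.912) -> (7.672,15.912) [heading=180, draw]
PU: pen up
Final: pos=(7.672,15.912), heading=180, 4 segment(s) drawn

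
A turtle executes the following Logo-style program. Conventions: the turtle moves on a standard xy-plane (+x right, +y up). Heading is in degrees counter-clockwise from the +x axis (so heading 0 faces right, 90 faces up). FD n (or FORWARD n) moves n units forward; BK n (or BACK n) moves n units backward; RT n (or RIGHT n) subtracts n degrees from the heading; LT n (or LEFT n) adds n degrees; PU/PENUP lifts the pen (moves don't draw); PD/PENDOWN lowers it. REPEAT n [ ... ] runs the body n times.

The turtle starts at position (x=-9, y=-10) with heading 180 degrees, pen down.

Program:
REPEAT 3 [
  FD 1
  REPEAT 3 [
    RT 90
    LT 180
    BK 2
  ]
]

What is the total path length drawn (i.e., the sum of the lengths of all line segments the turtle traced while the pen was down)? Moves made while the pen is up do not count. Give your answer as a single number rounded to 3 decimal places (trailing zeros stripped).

Answer: 21

Derivation:
Executing turtle program step by step:
Start: pos=(-9,-10), heading=180, pen down
REPEAT 3 [
  -- iteration 1/3 --
  FD 1: (-9,-10) -> (-10,-10) [heading=180, draw]
  REPEAT 3 [
    -- iteration 1/3 --
    RT 90: heading 180 -> 90
    LT 180: heading 90 -> 270
    BK 2: (-10,-10) -> (-10,-8) [heading=270, draw]
    -- iteration 2/3 --
    RT 90: heading 270 -> 180
    LT 180: heading 180 -> 0
    BK 2: (-10,-8) -> (-12,-8) [heading=0, draw]
    -- iteration 3/3 --
    RT 90: heading 0 -> 270
    LT 180: heading 270 -> 90
    BK 2: (-12,-8) -> (-12,-10) [heading=90, draw]
  ]
  -- iteration 2/3 --
  FD 1: (-12,-10) -> (-12,-9) [heading=90, draw]
  REPEAT 3 [
    -- iteration 1/3 --
    RT 90: heading 90 -> 0
    LT 180: heading 0 -> 180
    BK 2: (-12,-9) -> (-10,-9) [heading=180, draw]
    -- iteration 2/3 --
    RT 90: heading 180 -> 90
    LT 180: heading 90 -> 270
    BK 2: (-10,-9) -> (-10,-7) [heading=270, draw]
    -- iteration 3/3 --
    RT 90: heading 270 -> 180
    LT 180: heading 180 -> 0
    BK 2: (-10,-7) -> (-12,-7) [heading=0, draw]
  ]
  -- iteration 3/3 --
  FD 1: (-12,-7) -> (-11,-7) [heading=0, draw]
  REPEAT 3 [
    -- iteration 1/3 --
    RT 90: heading 0 -> 270
    LT 180: heading 270 -> 90
    BK 2: (-11,-7) -> (-11,-9) [heading=90, draw]
    -- iteration 2/3 --
    RT 90: heading 90 -> 0
    LT 180: heading 0 -> 180
    BK 2: (-11,-9) -> (-9,-9) [heading=180, draw]
    -- iteration 3/3 --
    RT 90: heading 180 -> 90
    LT 180: heading 90 -> 270
    BK 2: (-9,-9) -> (-9,-7) [heading=270, draw]
  ]
]
Final: pos=(-9,-7), heading=270, 12 segment(s) drawn

Segment lengths:
  seg 1: (-9,-10) -> (-10,-10), length = 1
  seg 2: (-10,-10) -> (-10,-8), length = 2
  seg 3: (-10,-8) -> (-12,-8), length = 2
  seg 4: (-12,-8) -> (-12,-10), length = 2
  seg 5: (-12,-10) -> (-12,-9), length = 1
  seg 6: (-12,-9) -> (-10,-9), length = 2
  seg 7: (-10,-9) -> (-10,-7), length = 2
  seg 8: (-10,-7) -> (-12,-7), length = 2
  seg 9: (-12,-7) -> (-11,-7), length = 1
  seg 10: (-11,-7) -> (-11,-9), length = 2
  seg 11: (-11,-9) -> (-9,-9), length = 2
  seg 12: (-9,-9) -> (-9,-7), length = 2
Total = 21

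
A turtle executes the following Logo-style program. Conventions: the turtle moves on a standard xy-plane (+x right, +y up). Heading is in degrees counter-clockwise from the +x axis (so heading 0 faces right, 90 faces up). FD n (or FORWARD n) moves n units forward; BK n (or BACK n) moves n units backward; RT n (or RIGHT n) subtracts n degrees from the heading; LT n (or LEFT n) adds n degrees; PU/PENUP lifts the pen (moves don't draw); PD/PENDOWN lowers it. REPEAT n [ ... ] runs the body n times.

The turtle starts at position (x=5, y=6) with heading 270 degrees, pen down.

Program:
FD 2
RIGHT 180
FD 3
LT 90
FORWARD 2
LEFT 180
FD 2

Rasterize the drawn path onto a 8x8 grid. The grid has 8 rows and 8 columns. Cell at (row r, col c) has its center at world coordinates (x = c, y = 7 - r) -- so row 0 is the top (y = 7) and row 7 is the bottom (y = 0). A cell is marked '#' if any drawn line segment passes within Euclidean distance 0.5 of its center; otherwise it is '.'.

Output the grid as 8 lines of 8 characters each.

Answer: ...###..
.....#..
.....#..
.....#..
........
........
........
........

Derivation:
Segment 0: (5,6) -> (5,4)
Segment 1: (5,4) -> (5,7)
Segment 2: (5,7) -> (3,7)
Segment 3: (3,7) -> (5,7)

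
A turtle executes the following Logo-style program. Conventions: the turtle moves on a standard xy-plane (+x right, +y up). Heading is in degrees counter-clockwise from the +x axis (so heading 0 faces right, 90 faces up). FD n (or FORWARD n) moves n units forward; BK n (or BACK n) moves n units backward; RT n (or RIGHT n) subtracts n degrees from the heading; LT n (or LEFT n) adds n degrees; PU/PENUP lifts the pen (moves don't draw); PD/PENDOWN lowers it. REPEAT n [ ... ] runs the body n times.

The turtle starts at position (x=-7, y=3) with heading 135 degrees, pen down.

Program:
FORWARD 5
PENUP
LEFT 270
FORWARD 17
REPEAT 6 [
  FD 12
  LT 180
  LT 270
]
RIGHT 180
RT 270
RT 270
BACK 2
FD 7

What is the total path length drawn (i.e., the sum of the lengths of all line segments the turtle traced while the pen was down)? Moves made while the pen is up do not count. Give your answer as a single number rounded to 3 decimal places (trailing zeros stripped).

Answer: 5

Derivation:
Executing turtle program step by step:
Start: pos=(-7,3), heading=135, pen down
FD 5: (-7,3) -> (-10.536,6.536) [heading=135, draw]
PU: pen up
LT 270: heading 135 -> 45
FD 17: (-10.536,6.536) -> (1.485,18.556) [heading=45, move]
REPEAT 6 [
  -- iteration 1/6 --
  FD 12: (1.485,18.556) -> (9.971,27.042) [heading=45, move]
  LT 180: heading 45 -> 225
  LT 270: heading 225 -> 135
  -- iteration 2/6 --
  FD 12: (9.971,27.042) -> (1.485,35.527) [heading=135, move]
  LT 180: heading 135 -> 315
  LT 270: heading 315 -> 225
  -- iteration 3/6 --
  FD 12: (1.485,35.527) -> (-7,27.042) [heading=225, move]
  LT 180: heading 225 -> 45
  LT 270: heading 45 -> 315
  -- iteration 4/6 --
  FD 12: (-7,27.042) -> (1.485,18.556) [heading=315, move]
  LT 180: heading 315 -> 135
  LT 270: heading 135 -> 45
  -- iteration 5/6 --
  FD 12: (1.485,18.556) -> (9.971,27.042) [heading=45, move]
  LT 180: heading 45 -> 225
  LT 270: heading 225 -> 135
  -- iteration 6/6 --
  FD 12: (9.971,27.042) -> (1.485,35.527) [heading=135, move]
  LT 180: heading 135 -> 315
  LT 270: heading 315 -> 225
]
RT 180: heading 225 -> 45
RT 270: heading 45 -> 135
RT 270: heading 135 -> 225
BK 2: (1.485,35.527) -> (2.899,36.941) [heading=225, move]
FD 7: (2.899,36.941) -> (-2.05,31.991) [heading=225, move]
Final: pos=(-2.05,31.991), heading=225, 1 segment(s) drawn

Segment lengths:
  seg 1: (-7,3) -> (-10.536,6.536), length = 5
Total = 5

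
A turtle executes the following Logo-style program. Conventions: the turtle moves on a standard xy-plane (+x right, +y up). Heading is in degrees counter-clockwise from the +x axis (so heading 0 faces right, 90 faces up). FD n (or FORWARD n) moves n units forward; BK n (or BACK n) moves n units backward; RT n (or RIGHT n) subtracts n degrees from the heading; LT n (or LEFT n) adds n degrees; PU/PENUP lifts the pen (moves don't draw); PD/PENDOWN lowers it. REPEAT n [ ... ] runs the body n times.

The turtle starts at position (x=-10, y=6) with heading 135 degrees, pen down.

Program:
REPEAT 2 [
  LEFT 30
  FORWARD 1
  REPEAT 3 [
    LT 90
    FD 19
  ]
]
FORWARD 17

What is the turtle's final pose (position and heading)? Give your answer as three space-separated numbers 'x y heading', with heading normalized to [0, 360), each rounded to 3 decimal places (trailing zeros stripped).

Answer: 28.466 -11.645 15

Derivation:
Executing turtle program step by step:
Start: pos=(-10,6), heading=135, pen down
REPEAT 2 [
  -- iteration 1/2 --
  LT 30: heading 135 -> 165
  FD 1: (-10,6) -> (-10.966,6.259) [heading=165, draw]
  REPEAT 3 [
    -- iteration 1/3 --
    LT 90: heading 165 -> 255
    FD 19: (-10.966,6.259) -> (-15.883,-12.094) [heading=255, draw]
    -- iteration 2/3 --
    LT 90: heading 255 -> 345
    FD 19: (-15.883,-12.094) -> (2.469,-17.011) [heading=345, draw]
    -- iteration 3/3 --
    LT 90: heading 345 -> 75
    FD 19: (2.469,-17.011) -> (7.387,1.341) [heading=75, draw]
  ]
  -- iteration 2/2 --
  LT 30: heading 75 -> 105
  FD 1: (7.387,1.341) -> (7.128,2.307) [heading=105, draw]
  REPEAT 3 [
    -- iteration 1/3 --
    LT 90: heading 105 -> 195
    FD 19: (7.128,2.307) -> (-11.225,-2.61) [heading=195, draw]
    -- iteration 2/3 --
    LT 90: heading 195 -> 285
    FD 19: (-11.225,-2.61) -> (-6.307,-20.963) [heading=285, draw]
    -- iteration 3/3 --
    LT 90: heading 285 -> 15
    FD 19: (-6.307,-20.963) -> (12.045,-16.045) [heading=15, draw]
  ]
]
FD 17: (12.045,-16.045) -> (28.466,-11.645) [heading=15, draw]
Final: pos=(28.466,-11.645), heading=15, 9 segment(s) drawn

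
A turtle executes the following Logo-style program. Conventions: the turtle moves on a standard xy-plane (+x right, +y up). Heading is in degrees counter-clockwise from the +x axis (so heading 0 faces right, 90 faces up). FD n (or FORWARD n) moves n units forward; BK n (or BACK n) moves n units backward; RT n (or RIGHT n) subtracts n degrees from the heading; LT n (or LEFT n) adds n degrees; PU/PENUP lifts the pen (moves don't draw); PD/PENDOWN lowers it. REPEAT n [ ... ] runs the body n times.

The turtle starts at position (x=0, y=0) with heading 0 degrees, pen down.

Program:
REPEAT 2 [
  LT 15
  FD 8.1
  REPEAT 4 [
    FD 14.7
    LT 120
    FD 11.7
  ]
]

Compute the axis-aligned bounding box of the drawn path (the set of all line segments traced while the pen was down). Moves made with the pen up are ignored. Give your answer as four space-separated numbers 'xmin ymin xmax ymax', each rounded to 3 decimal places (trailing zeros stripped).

Answer: -5.995 -0.932 22.023 25.574

Derivation:
Executing turtle program step by step:
Start: pos=(0,0), heading=0, pen down
REPEAT 2 [
  -- iteration 1/2 --
  LT 15: heading 0 -> 15
  FD 8.1: (0,0) -> (7.824,2.096) [heading=15, draw]
  REPEAT 4 [
    -- iteration 1/4 --
    FD 14.7: (7.824,2.096) -> (22.023,5.901) [heading=15, draw]
    LT 120: heading 15 -> 135
    FD 11.7: (22.023,5.901) -> (13.75,14.174) [heading=135, draw]
    -- iteration 2/4 --
    FD 14.7: (13.75,14.174) -> (3.355,24.569) [heading=135, draw]
    LT 120: heading 135 -> 255
    FD 11.7: (3.355,24.569) -> (0.327,13.267) [heading=255, draw]
    -- iteration 3/4 --
    FD 14.7: (0.327,13.267) -> (-3.477,-0.932) [heading=255, draw]
    LT 120: heading 255 -> 15
    FD 11.7: (-3.477,-0.932) -> (7.824,2.096) [heading=15, draw]
    -- iteration 4/4 --
    FD 14.7: (7.824,2.096) -> (22.023,5.901) [heading=15, draw]
    LT 120: heading 15 -> 135
    FD 11.7: (22.023,5.901) -> (13.75,14.174) [heading=135, draw]
  ]
  -- iteration 2/2 --
  LT 15: heading 135 -> 150
  FD 8.1: (13.75,14.174) -> (6.735,18.224) [heading=150, draw]
  REPEAT 4 [
    -- iteration 1/4 --
    FD 14.7: (6.735,18.224) -> (-5.995,25.574) [heading=150, draw]
    LT 120: heading 150 -> 270
    FD 11.7: (-5.995,25.574) -> (-5.995,13.874) [heading=270, draw]
    -- iteration 2/4 --
    FD 14.7: (-5.995,13.874) -> (-5.995,-0.826) [heading=270, draw]
    LT 120: heading 270 -> 30
    FD 11.7: (-5.995,-0.826) -> (4.137,5.024) [heading=30, draw]
    -- iteration 3/4 --
    FD 14.7: (4.137,5.024) -> (16.868,12.374) [heading=30, draw]
    LT 120: heading 30 -> 150
    FD 11.7: (16.868,12.374) -> (6.735,18.224) [heading=150, draw]
    -- iteration 4/4 --
    FD 14.7: (6.735,18.224) -> (-5.995,25.574) [heading=150, draw]
    LT 120: heading 150 -> 270
    FD 11.7: (-5.995,25.574) -> (-5.995,13.874) [heading=270, draw]
  ]
]
Final: pos=(-5.995,13.874), heading=270, 18 segment(s) drawn

Segment endpoints: x in {-5.995, -5.995, -5.995, -5.995, -5.995, -3.477, 0, 0.327, 3.355, 4.137, 6.735, 6.735, 7.824, 7.824, 13.75, 13.75, 16.868, 22.023, 22.023}, y in {-0.932, -0.826, 0, 2.096, 2.096, 5.024, 5.901, 5.901, 12.374, 13.267, 13.874, 13.874, 14.174, 14.174, 18.224, 18.224, 24.569, 25.574, 25.574}
xmin=-5.995, ymin=-0.932, xmax=22.023, ymax=25.574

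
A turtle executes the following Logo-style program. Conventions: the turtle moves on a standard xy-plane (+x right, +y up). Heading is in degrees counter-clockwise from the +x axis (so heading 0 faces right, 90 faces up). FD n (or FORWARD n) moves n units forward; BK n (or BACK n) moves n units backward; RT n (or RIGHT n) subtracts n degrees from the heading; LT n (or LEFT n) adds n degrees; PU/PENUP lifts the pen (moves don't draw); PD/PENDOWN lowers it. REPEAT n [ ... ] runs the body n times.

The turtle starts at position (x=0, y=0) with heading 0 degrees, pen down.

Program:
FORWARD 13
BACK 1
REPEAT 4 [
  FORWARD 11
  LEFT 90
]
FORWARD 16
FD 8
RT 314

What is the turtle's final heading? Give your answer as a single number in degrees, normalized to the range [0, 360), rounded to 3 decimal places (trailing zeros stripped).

Executing turtle program step by step:
Start: pos=(0,0), heading=0, pen down
FD 13: (0,0) -> (13,0) [heading=0, draw]
BK 1: (13,0) -> (12,0) [heading=0, draw]
REPEAT 4 [
  -- iteration 1/4 --
  FD 11: (12,0) -> (23,0) [heading=0, draw]
  LT 90: heading 0 -> 90
  -- iteration 2/4 --
  FD 11: (23,0) -> (23,11) [heading=90, draw]
  LT 90: heading 90 -> 180
  -- iteration 3/4 --
  FD 11: (23,11) -> (12,11) [heading=180, draw]
  LT 90: heading 180 -> 270
  -- iteration 4/4 --
  FD 11: (12,11) -> (12,0) [heading=270, draw]
  LT 90: heading 270 -> 0
]
FD 16: (12,0) -> (28,0) [heading=0, draw]
FD 8: (28,0) -> (36,0) [heading=0, draw]
RT 314: heading 0 -> 46
Final: pos=(36,0), heading=46, 8 segment(s) drawn

Answer: 46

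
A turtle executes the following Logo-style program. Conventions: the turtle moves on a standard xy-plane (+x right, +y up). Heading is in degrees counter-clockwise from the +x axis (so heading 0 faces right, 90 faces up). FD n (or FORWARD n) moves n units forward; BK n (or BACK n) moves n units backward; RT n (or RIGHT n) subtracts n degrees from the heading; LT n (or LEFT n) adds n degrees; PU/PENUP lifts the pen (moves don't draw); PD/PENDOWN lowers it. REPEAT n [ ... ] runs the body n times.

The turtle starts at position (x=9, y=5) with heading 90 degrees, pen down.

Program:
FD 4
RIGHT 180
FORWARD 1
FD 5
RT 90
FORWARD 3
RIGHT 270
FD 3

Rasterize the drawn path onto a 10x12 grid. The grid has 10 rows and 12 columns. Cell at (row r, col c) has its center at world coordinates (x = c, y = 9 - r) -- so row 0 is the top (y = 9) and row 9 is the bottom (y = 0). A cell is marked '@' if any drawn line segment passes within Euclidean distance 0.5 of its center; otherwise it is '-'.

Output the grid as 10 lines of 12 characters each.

Answer: ---------@--
---------@--
---------@--
---------@--
---------@--
---------@--
------@@@@--
------@-----
------@-----
------@-----

Derivation:
Segment 0: (9,5) -> (9,9)
Segment 1: (9,9) -> (9,8)
Segment 2: (9,8) -> (9,3)
Segment 3: (9,3) -> (6,3)
Segment 4: (6,3) -> (6,-0)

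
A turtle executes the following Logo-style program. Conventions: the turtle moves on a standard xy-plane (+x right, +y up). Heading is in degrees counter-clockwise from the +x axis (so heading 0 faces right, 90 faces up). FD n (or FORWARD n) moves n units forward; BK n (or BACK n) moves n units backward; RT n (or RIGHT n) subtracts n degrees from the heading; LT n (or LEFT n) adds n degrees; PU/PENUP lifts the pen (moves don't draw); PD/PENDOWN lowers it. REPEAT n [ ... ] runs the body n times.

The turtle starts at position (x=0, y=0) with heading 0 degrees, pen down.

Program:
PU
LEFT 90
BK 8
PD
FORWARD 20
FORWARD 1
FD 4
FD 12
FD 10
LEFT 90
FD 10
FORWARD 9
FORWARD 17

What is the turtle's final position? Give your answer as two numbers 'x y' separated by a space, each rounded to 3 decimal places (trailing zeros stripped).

Answer: -36 39

Derivation:
Executing turtle program step by step:
Start: pos=(0,0), heading=0, pen down
PU: pen up
LT 90: heading 0 -> 90
BK 8: (0,0) -> (0,-8) [heading=90, move]
PD: pen down
FD 20: (0,-8) -> (0,12) [heading=90, draw]
FD 1: (0,12) -> (0,13) [heading=90, draw]
FD 4: (0,13) -> (0,17) [heading=90, draw]
FD 12: (0,17) -> (0,29) [heading=90, draw]
FD 10: (0,29) -> (0,39) [heading=90, draw]
LT 90: heading 90 -> 180
FD 10: (0,39) -> (-10,39) [heading=180, draw]
FD 9: (-10,39) -> (-19,39) [heading=180, draw]
FD 17: (-19,39) -> (-36,39) [heading=180, draw]
Final: pos=(-36,39), heading=180, 8 segment(s) drawn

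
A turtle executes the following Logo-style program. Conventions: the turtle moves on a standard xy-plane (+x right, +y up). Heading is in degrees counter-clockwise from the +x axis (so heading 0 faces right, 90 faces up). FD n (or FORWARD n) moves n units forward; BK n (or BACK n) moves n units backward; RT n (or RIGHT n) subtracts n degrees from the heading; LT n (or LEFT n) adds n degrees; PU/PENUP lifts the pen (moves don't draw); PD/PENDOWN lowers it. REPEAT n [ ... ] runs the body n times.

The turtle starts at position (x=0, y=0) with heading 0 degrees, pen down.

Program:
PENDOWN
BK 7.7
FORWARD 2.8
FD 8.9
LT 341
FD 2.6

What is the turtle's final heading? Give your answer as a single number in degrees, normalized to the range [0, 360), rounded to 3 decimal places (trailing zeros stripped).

Answer: 341

Derivation:
Executing turtle program step by step:
Start: pos=(0,0), heading=0, pen down
PD: pen down
BK 7.7: (0,0) -> (-7.7,0) [heading=0, draw]
FD 2.8: (-7.7,0) -> (-4.9,0) [heading=0, draw]
FD 8.9: (-4.9,0) -> (4,0) [heading=0, draw]
LT 341: heading 0 -> 341
FD 2.6: (4,0) -> (6.458,-0.846) [heading=341, draw]
Final: pos=(6.458,-0.846), heading=341, 4 segment(s) drawn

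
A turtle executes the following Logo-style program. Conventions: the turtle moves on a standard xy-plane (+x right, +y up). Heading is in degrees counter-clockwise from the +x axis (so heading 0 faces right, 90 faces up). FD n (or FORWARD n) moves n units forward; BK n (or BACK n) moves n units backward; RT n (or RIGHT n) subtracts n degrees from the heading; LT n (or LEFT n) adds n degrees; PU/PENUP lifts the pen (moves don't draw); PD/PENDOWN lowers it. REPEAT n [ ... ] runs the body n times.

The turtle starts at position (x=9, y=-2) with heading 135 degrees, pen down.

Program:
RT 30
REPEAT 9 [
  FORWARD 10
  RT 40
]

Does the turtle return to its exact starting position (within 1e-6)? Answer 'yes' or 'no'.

Executing turtle program step by step:
Start: pos=(9,-2), heading=135, pen down
RT 30: heading 135 -> 105
REPEAT 9 [
  -- iteration 1/9 --
  FD 10: (9,-2) -> (6.412,7.659) [heading=105, draw]
  RT 40: heading 105 -> 65
  -- iteration 2/9 --
  FD 10: (6.412,7.659) -> (10.638,16.722) [heading=65, draw]
  RT 40: heading 65 -> 25
  -- iteration 3/9 --
  FD 10: (10.638,16.722) -> (19.701,20.949) [heading=25, draw]
  RT 40: heading 25 -> 345
  -- iteration 4/9 --
  FD 10: (19.701,20.949) -> (29.36,18.36) [heading=345, draw]
  RT 40: heading 345 -> 305
  -- iteration 5/9 --
  FD 10: (29.36,18.36) -> (35.096,10.169) [heading=305, draw]
  RT 40: heading 305 -> 265
  -- iteration 6/9 --
  FD 10: (35.096,10.169) -> (34.225,0.207) [heading=265, draw]
  RT 40: heading 265 -> 225
  -- iteration 7/9 --
  FD 10: (34.225,0.207) -> (27.153,-6.864) [heading=225, draw]
  RT 40: heading 225 -> 185
  -- iteration 8/9 --
  FD 10: (27.153,-6.864) -> (17.192,-7.736) [heading=185, draw]
  RT 40: heading 185 -> 145
  -- iteration 9/9 --
  FD 10: (17.192,-7.736) -> (9,-2) [heading=145, draw]
  RT 40: heading 145 -> 105
]
Final: pos=(9,-2), heading=105, 9 segment(s) drawn

Start position: (9, -2)
Final position: (9, -2)
Distance = 0; < 1e-6 -> CLOSED

Answer: yes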